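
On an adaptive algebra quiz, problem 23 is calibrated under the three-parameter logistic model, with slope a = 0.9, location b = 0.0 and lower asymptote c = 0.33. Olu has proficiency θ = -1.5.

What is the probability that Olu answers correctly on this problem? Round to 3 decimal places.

0.468

P(θ) = c + (1 − c) · 1 / (1 + exp(−a(θ − b)))
Exponent: 0.9 × (-1.5 − 0.0) = -1.3500
1/(1 + e^{1.3500}) = 0.2059
P = 0.33 + 0.67 × 0.2059 = 0.4679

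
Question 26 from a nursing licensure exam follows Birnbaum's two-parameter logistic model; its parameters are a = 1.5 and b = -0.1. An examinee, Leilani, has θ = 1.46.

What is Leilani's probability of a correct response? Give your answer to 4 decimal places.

P(θ) = 1 / (1 + exp(−a(θ − b)))
Exponent: 1.5 × (1.46 − (-0.1)) = 2.3400
1/(1 + e^{-2.3400}) = 0.9121

0.9121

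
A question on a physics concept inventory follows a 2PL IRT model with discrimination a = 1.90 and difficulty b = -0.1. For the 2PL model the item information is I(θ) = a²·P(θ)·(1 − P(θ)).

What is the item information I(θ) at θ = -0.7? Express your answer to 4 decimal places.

0.6628

P = 1/(1+e^{1.1400}) = 0.2423
P(1−P) = 0.2423 × 0.7577 = 0.1836
I = a² × P(1−P) = 1.90² × 0.1836 = 0.66280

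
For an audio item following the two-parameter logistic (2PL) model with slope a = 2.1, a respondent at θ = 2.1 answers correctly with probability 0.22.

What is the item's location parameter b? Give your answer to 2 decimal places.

P(θ) = 1 / (1 + exp(−a(θ − b)))
logit(0.22) = ln(0.22/0.78) = -1.2657
b = θ − logit/(a) = 2.1 − (-1.2657)/2.1000 = 2.7027

2.70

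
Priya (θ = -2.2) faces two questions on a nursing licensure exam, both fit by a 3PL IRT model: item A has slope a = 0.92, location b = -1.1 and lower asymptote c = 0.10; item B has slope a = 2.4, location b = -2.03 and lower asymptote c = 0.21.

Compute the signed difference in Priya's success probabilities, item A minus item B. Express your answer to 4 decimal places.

-0.1856

P(θ) = c + (1 − c) · 1 / (1 + exp(−a(θ − b)))
P_A = 0.3399
P_B = 0.5255
P_A − P_B = -0.1856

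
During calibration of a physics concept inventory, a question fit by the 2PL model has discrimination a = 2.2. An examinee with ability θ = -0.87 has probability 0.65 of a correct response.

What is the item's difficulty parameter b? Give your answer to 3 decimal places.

-1.151

P(θ) = 1 / (1 + exp(−a(θ − b)))
logit(0.65) = ln(0.65/0.35) = 0.6190
b = θ − logit/(a) = -0.87 − 0.6190/2.2000 = -1.1514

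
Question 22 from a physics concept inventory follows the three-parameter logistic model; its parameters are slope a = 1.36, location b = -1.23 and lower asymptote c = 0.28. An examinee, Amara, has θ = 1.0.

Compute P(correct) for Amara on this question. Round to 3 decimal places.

0.967

P(θ) = c + (1 − c) · 1 / (1 + exp(−a(θ − b)))
Exponent: 1.36 × (1.0 − (-1.23)) = 3.0328
1/(1 + e^{-3.0328}) = 0.9540
P = 0.28 + 0.72 × 0.9540 = 0.9669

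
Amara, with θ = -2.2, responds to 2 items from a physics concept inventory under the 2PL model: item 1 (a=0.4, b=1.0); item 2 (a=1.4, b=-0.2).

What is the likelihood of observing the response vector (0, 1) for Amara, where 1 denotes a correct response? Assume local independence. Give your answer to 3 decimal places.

P(θ) = 1 / (1 + exp(−a(θ − b)))
P_1 = 1/(1+e^{1.2800}) = 0.2176
P_2 = 1/(1+e^{2.8000}) = 0.0573
L = (1−P_1) × P_2 = 0.7824 × 0.0573 = 0.04485

0.045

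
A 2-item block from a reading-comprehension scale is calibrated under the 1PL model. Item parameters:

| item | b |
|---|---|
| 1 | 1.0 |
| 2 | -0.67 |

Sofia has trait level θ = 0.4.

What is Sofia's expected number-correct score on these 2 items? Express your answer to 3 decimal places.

P(θ) = 1 / (1 + exp(−(θ − b)))
P_1 = 1/(1+e^{0.6000}) = 0.3543
P_2 = 1/(1+e^{-1.0700}) = 0.7446
E[score] = 0.3543 + 0.7446 = 1.0989

1.099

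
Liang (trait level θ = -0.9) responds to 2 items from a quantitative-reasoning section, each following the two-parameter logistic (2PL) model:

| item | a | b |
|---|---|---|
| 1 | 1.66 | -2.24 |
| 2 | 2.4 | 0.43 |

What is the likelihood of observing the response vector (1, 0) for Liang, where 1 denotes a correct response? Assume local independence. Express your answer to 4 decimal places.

P(θ) = 1 / (1 + exp(−a(θ − b)))
P_1 = 1/(1+e^{-2.2244}) = 0.9024
P_2 = 1/(1+e^{3.1920}) = 0.0395
L = P_1 × (1−P_2) = 0.9024 × 0.9605 = 0.86680

0.8668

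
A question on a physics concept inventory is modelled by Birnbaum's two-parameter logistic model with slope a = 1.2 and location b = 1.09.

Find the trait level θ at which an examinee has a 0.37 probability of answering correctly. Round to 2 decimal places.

P(θ) = 1 / (1 + exp(−a(θ − b)))
logit = ln(0.3700/0.6300) = -0.5322
θ = b + logit/(a) = 1.09 + (-0.5322)/1.2000 = 0.6465

0.65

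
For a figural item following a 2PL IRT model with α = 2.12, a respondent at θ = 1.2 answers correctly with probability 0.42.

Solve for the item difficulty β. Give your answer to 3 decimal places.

P(θ) = 1 / (1 + exp(−α(θ − β)))
logit(0.42) = ln(0.42/0.58) = -0.3228
β = θ − logit/(α) = 1.2 − (-0.3228)/2.1200 = 1.3523

1.352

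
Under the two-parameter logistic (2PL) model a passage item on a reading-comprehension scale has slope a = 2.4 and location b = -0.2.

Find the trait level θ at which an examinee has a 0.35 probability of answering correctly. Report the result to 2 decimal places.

-0.46

P(θ) = 1 / (1 + exp(−a(θ − b)))
logit = ln(0.3500/0.6500) = -0.6190
θ = b + logit/(a) = -0.2 + (-0.6190)/2.4000 = -0.4579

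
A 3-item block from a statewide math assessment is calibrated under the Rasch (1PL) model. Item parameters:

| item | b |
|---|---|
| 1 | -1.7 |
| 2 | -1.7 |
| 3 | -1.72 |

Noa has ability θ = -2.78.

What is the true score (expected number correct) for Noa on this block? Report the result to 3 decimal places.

0.764

P(θ) = 1 / (1 + exp(−(θ − b)))
P_1 = 1/(1+e^{1.0800}) = 0.2535
P_2 = 1/(1+e^{1.0800}) = 0.2535
P_3 = 1/(1+e^{1.0600}) = 0.2573
E[score] = 0.2535 + 0.2535 + 0.2573 = 0.7643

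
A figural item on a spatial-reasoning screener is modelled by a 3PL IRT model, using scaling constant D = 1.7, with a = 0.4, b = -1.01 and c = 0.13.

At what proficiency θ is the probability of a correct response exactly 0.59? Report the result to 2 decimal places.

P(θ) = c + (1 − c) · 1 / (1 + exp(−D·a(θ − b)))
Remove guessing floor: (0.59 − 0.13)/(1 − 0.13) = 0.5287
logit = ln(0.5287/0.4713) = 0.1151
θ = b + logit/(1.7·a) = -1.01 + 0.1151/0.6800 = -0.8408

-0.84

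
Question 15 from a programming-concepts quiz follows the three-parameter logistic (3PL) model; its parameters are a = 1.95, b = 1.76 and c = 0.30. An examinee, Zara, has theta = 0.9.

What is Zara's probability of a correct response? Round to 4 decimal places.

P(theta) = c + (1 − c) · 1 / (1 + exp(−a(theta − b)))
Exponent: 1.95 × (0.9 − 1.76) = -1.6770
1/(1 + e^{1.6770}) = 0.1575
P = 0.30 + 0.70 × 0.1575 = 0.4102

0.4102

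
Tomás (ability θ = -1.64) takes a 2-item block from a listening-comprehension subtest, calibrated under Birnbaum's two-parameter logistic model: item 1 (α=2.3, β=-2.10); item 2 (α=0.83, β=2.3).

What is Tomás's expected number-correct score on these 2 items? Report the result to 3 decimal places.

P(θ) = 1 / (1 + exp(−α(θ − β)))
P_1 = 1/(1+e^{-1.0580}) = 0.7423
P_2 = 1/(1+e^{3.2702}) = 0.0366
E[score] = 0.7423 + 0.0366 = 0.7789

0.779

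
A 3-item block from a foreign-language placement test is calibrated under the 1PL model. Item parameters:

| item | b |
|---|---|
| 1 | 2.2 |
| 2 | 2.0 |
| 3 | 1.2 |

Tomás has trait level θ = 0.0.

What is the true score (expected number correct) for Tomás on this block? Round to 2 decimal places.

P(θ) = 1 / (1 + exp(−(θ − b)))
P_1 = 1/(1+e^{2.2000}) = 0.0998
P_2 = 1/(1+e^{2.0000}) = 0.1192
P_3 = 1/(1+e^{1.2000}) = 0.2315
E[score] = 0.0998 + 0.1192 + 0.2315 = 0.4504

0.45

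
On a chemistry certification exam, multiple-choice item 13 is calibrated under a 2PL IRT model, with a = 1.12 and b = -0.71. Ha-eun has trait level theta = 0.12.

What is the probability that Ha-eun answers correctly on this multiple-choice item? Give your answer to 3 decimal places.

0.717

P(theta) = 1 / (1 + exp(−a(theta − b)))
Exponent: 1.12 × (0.12 − (-0.71)) = 0.9296
1/(1 + e^{-0.9296}) = 0.7170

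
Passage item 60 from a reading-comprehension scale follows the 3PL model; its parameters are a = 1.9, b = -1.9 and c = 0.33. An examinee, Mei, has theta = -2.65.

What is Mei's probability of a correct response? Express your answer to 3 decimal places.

P(theta) = c + (1 − c) · 1 / (1 + exp(−a(theta − b)))
Exponent: 1.9 × (-2.65 − (-1.9)) = -1.4250
1/(1 + e^{1.4250}) = 0.1939
P = 0.33 + 0.67 × 0.1939 = 0.4599

0.460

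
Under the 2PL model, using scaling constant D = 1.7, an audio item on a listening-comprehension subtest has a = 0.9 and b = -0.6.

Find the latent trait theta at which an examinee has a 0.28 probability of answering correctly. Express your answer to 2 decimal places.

-1.22

P(theta) = 1 / (1 + exp(−D·a(theta − b)))
logit = ln(0.2800/0.7200) = -0.9445
theta = b + logit/(1.7·a) = -0.6 + (-0.9445)/1.5300 = -1.2173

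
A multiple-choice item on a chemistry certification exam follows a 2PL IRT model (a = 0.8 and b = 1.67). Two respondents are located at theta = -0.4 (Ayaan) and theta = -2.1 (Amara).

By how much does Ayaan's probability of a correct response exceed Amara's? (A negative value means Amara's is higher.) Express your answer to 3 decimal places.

0.114

P(theta) = 1 / (1 + exp(−a(theta − b)))
P(Ayaan) = 0.1603  [exponent -1.6560]
P(Amara) = 0.0467  [exponent -3.0160]
Difference = 0.1603 − 0.0467 = 0.1136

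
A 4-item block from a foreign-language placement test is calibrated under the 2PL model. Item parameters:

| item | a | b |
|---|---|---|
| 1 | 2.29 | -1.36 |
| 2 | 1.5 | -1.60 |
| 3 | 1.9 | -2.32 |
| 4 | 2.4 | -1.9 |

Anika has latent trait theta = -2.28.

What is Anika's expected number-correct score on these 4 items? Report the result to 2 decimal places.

1.18

P(theta) = 1 / (1 + exp(−a(theta − b)))
P_1 = 1/(1+e^{2.1068}) = 0.1084
P_2 = 1/(1+e^{1.0200}) = 0.2650
P_3 = 1/(1+e^{-0.0760}) = 0.5190
P_4 = 1/(1+e^{0.9120}) = 0.2866
E[score] = 0.1084 + 0.2650 + 0.5190 + 0.2866 = 1.1790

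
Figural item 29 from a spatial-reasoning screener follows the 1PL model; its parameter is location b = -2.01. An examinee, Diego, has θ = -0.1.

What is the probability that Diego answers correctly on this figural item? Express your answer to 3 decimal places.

0.871

P(θ) = 1 / (1 + exp(−(θ − b)))
Exponent: (-0.1 − (-2.01)) = 1.9100
1/(1 + e^{-1.9100}) = 0.8710
P = 0.8710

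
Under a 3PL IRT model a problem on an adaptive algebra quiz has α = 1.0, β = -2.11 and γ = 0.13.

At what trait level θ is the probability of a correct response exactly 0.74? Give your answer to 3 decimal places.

-1.257

P(θ) = γ + (1 − γ) · 1 / (1 + exp(−α(θ − β)))
Remove guessing floor: (0.74 − 0.13)/(1 − 0.13) = 0.7011
logit = ln(0.7011/0.2989) = 0.8528
θ = β + logit/(α) = -2.11 + 0.8528/1.0000 = -1.2572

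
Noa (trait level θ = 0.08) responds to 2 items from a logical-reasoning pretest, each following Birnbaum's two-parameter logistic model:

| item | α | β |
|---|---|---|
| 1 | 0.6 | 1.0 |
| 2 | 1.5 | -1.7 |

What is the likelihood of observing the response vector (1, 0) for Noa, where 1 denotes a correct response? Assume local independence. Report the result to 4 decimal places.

0.0237

P(θ) = 1 / (1 + exp(−α(θ − β)))
P_1 = 1/(1+e^{0.5520}) = 0.3654
P_2 = 1/(1+e^{-2.6700}) = 0.9352
L = P_1 × (1−P_2) = 0.3654 × 0.0648 = 0.02367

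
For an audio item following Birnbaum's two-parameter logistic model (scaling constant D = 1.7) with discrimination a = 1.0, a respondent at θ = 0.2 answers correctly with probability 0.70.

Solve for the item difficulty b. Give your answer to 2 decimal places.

P(θ) = 1 / (1 + exp(−D·a(θ − b)))
logit(0.70) = ln(0.70/0.30) = 0.8473
b = θ − logit/(1.7·a) = 0.2 − 0.8473/1.7000 = -0.2984

-0.30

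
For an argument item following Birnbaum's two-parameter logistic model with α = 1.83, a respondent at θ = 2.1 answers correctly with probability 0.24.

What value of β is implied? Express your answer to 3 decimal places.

P(θ) = 1 / (1 + exp(−α(θ − β)))
logit(0.24) = ln(0.24/0.76) = -1.1527
β = θ − logit/(α) = 2.1 − (-1.1527)/1.8300 = 2.7299

2.730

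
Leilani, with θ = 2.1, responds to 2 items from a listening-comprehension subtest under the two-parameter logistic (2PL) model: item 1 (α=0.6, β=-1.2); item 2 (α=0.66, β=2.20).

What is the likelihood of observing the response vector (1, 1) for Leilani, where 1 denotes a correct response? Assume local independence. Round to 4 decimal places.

0.4248

P(θ) = 1 / (1 + exp(−α(θ − β)))
P_1 = 1/(1+e^{-1.9800}) = 0.8787
P_2 = 1/(1+e^{0.0660}) = 0.4835
L = P_1 × P_2 = 0.8787 × 0.4835 = 0.42485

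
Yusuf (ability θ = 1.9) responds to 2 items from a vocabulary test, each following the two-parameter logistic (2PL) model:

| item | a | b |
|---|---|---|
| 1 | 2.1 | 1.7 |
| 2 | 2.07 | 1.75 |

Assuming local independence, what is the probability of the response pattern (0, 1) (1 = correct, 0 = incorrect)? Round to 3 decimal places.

P(θ) = 1 / (1 + exp(−a(θ − b)))
P_1 = 1/(1+e^{-0.4200}) = 0.6035
P_2 = 1/(1+e^{-0.3105}) = 0.5770
L = (1−P_1) × P_2 = 0.3965 × 0.5770 = 0.22879

0.229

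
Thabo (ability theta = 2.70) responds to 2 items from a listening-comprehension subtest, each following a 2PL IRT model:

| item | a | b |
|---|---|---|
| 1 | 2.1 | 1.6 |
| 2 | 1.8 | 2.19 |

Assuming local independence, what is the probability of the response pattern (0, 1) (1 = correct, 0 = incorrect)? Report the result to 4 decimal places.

P(theta) = 1 / (1 + exp(−a(theta − b)))
P_1 = 1/(1+e^{-2.3100}) = 0.9097
P_2 = 1/(1+e^{-0.9180}) = 0.7146
L = (1−P_1) × P_2 = 0.0903 × 0.7146 = 0.06453

0.0645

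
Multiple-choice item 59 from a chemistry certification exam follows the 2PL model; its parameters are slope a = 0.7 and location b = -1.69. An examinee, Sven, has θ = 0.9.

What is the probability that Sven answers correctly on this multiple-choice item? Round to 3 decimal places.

0.860

P(θ) = 1 / (1 + exp(−a(θ − b)))
Exponent: 0.7 × (0.9 − (-1.69)) = 1.8130
1/(1 + e^{-1.8130}) = 0.8597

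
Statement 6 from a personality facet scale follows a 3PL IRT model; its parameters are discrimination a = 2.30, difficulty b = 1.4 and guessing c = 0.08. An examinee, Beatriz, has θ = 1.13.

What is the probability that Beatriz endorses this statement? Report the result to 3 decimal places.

P(θ) = c + (1 − c) · 1 / (1 + exp(−a(θ − b)))
Exponent: 2.30 × (1.13 − 1.4) = -0.6210
1/(1 + e^{0.6210}) = 0.3496
P = 0.08 + 0.92 × 0.3496 = 0.4016

0.402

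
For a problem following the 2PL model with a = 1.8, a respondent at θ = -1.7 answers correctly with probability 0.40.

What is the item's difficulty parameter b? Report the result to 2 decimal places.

-1.47

P(θ) = 1 / (1 + exp(−a(θ − b)))
logit(0.40) = ln(0.40/0.60) = -0.4055
b = θ − logit/(a) = -1.7 − (-0.4055)/1.8000 = -1.4747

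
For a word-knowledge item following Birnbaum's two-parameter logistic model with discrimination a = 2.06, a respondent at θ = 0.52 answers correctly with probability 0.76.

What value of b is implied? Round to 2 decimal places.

P(θ) = 1 / (1 + exp(−a(θ − b)))
logit(0.76) = ln(0.76/0.24) = 1.1527
b = θ − logit/(a) = 0.52 − 1.1527/2.0600 = -0.0396

-0.04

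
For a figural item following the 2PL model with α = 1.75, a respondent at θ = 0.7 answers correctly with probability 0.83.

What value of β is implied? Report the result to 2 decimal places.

-0.21

P(θ) = 1 / (1 + exp(−α(θ − β)))
logit(0.83) = ln(0.83/0.17) = 1.5856
β = θ − logit/(α) = 0.7 − 1.5856/1.7500 = -0.2061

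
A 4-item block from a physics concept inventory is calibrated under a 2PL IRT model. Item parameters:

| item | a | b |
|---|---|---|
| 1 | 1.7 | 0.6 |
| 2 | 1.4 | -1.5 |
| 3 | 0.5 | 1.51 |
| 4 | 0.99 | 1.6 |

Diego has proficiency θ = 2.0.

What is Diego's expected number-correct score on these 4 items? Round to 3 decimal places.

P(θ) = 1 / (1 + exp(−a(θ − b)))
P_1 = 1/(1+e^{-2.3800}) = 0.9153
P_2 = 1/(1+e^{-4.9000}) = 0.9926
P_3 = 1/(1+e^{-0.2450}) = 0.5609
P_4 = 1/(1+e^{-0.3960}) = 0.5977
E[score] = 0.9153 + 0.9926 + 0.5609 + 0.5977 = 3.0666

3.067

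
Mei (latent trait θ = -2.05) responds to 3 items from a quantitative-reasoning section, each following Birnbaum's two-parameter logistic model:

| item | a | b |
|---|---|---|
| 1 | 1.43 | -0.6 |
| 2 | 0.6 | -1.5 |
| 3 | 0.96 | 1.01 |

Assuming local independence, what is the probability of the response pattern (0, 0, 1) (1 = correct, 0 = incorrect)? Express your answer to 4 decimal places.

P(θ) = 1 / (1 + exp(−a(θ − b)))
P_1 = 1/(1+e^{2.0735}) = 0.1117
P_2 = 1/(1+e^{0.3300}) = 0.4182
P_3 = 1/(1+e^{2.9376}) = 0.0503
L = (1−P_1) × (1−P_2) × P_3 = 0.8883 × 0.5818 × 0.0503 = 0.02601

0.0260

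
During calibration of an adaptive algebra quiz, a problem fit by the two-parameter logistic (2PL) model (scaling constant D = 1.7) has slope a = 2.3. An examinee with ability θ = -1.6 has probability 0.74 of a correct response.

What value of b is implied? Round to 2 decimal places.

-1.87

P(θ) = 1 / (1 + exp(−D·a(θ − b)))
logit(0.74) = ln(0.74/0.26) = 1.0460
b = θ − logit/(1.7·a) = -1.6 − 1.0460/3.9100 = -1.8675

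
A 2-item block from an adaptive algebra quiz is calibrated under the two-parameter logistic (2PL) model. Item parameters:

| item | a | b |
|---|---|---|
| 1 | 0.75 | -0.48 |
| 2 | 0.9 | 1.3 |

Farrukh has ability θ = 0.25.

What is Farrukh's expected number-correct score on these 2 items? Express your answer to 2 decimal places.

0.91

P(θ) = 1 / (1 + exp(−a(θ − b)))
P_1 = 1/(1+e^{-0.5475}) = 0.6336
P_2 = 1/(1+e^{0.9450}) = 0.2799
E[score] = 0.6336 + 0.2799 = 0.9134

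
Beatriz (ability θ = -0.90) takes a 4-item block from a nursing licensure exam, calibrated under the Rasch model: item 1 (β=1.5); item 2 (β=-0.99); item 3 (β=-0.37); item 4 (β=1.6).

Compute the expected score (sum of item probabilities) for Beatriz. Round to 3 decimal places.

P(θ) = 1 / (1 + exp(−(θ − β)))
P_1 = 1/(1+e^{2.4000}) = 0.0832
P_2 = 1/(1+e^{-0.0900}) = 0.5225
P_3 = 1/(1+e^{0.5300}) = 0.3705
P_4 = 1/(1+e^{2.5000}) = 0.0759
E[score] = 0.0832 + 0.5225 + 0.3705 + 0.0759 = 1.0520

1.052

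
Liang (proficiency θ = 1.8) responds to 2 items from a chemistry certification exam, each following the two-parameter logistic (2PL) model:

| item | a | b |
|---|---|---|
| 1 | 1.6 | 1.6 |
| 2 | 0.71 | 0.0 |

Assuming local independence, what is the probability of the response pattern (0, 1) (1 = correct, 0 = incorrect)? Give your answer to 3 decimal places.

0.329

P(θ) = 1 / (1 + exp(−a(θ − b)))
P_1 = 1/(1+e^{-0.3200}) = 0.5793
P_2 = 1/(1+e^{-1.2780}) = 0.7821
L = (1−P_1) × P_2 = 0.4207 × 0.7821 = 0.32901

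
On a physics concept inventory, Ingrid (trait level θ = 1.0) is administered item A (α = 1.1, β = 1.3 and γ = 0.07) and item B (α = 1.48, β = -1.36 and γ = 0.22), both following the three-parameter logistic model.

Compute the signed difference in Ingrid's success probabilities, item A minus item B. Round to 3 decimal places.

-0.518

P(θ) = γ + (1 − γ) · 1 / (1 + exp(−α(θ − β)))
P_A = 0.4590
P_B = 0.9770
P_A − P_B = -0.5180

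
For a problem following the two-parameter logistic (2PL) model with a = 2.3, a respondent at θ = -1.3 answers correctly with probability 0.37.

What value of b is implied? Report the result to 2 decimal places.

P(θ) = 1 / (1 + exp(−a(θ − b)))
logit(0.37) = ln(0.37/0.63) = -0.5322
b = θ − logit/(a) = -1.3 − (-0.5322)/2.3000 = -1.0686

-1.07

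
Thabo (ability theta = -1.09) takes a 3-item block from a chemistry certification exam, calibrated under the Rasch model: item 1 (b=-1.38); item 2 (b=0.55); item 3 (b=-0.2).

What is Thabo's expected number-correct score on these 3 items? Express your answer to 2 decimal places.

1.03

P(theta) = 1 / (1 + exp(−(theta − b)))
P_1 = 1/(1+e^{-0.2900}) = 0.5720
P_2 = 1/(1+e^{1.6400}) = 0.1625
P_3 = 1/(1+e^{0.8900}) = 0.2911
E[score] = 0.5720 + 0.1625 + 0.2911 = 1.0256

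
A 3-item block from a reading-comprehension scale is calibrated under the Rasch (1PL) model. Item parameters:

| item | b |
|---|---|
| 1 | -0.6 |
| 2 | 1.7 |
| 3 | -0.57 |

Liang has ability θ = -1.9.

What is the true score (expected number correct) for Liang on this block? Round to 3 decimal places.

P(θ) = 1 / (1 + exp(−(θ − b)))
P_1 = 1/(1+e^{1.3000}) = 0.2142
P_2 = 1/(1+e^{3.6000}) = 0.0266
P_3 = 1/(1+e^{1.3300}) = 0.2092
E[score] = 0.2142 + 0.0266 + 0.2092 = 0.4499

0.450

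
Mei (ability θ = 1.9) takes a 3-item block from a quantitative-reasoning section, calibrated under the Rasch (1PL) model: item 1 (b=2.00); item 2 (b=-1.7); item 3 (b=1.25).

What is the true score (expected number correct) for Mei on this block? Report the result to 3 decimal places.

2.105

P(θ) = 1 / (1 + exp(−(θ − b)))
P_1 = 1/(1+e^{0.1000}) = 0.4750
P_2 = 1/(1+e^{-3.6000}) = 0.9734
P_3 = 1/(1+e^{-0.6500}) = 0.6570
E[score] = 0.4750 + 0.9734 + 0.6570 = 2.1054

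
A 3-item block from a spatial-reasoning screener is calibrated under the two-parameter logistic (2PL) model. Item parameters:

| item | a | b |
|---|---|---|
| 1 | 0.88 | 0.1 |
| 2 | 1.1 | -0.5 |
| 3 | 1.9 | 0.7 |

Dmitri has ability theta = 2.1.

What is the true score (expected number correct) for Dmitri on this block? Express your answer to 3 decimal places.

2.734

P(theta) = 1 / (1 + exp(−a(theta − b)))
P_1 = 1/(1+e^{-1.7600}) = 0.8532
P_2 = 1/(1+e^{-2.8600}) = 0.9458
P_3 = 1/(1+e^{-2.6600}) = 0.9346
E[score] = 0.8532 + 0.9458 + 0.9346 = 2.7337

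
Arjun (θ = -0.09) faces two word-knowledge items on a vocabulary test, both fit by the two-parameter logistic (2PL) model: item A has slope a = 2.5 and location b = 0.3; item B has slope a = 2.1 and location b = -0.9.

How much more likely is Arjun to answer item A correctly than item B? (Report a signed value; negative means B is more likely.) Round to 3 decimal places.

P(θ) = 1 / (1 + exp(−a(θ − b)))
P_A = 0.2739
P_B = 0.8457
P_A − P_B = -0.5718

-0.572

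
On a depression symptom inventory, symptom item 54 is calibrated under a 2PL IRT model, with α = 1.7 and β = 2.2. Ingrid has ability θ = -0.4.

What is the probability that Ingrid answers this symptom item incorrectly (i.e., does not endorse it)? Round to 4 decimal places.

P(θ) = 1 / (1 + exp(−α(θ − β)))
Exponent: 1.7 × (-0.4 − 2.2) = -4.4200
1/(1 + e^{4.4200}) = 0.0119
P(incorrect) = 1 − 0.0119 = 0.9881

0.9881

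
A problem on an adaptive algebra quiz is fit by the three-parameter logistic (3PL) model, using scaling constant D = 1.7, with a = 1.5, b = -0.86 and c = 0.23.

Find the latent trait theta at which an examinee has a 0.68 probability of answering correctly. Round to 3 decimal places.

-0.726

P(theta) = c + (1 − c) · 1 / (1 + exp(−D·a(theta − b)))
Remove guessing floor: (0.68 − 0.23)/(1 − 0.23) = 0.5844
logit = ln(0.5844/0.4156) = 0.3409
theta = b + logit/(1.7·a) = -0.86 + 0.3409/2.5500 = -0.7263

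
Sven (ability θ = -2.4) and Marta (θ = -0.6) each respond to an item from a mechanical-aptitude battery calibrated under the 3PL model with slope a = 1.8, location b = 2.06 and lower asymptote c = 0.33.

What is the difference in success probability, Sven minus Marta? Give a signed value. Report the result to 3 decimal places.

P(θ) = c + (1 − c) · 1 / (1 + exp(−a(θ − b)))
P(Sven) = 0.3302  [exponent -8.0280]
P(Marta) = 0.3355  [exponent -4.7880]
Difference = 0.3302 − 0.3355 = -0.0053

-0.005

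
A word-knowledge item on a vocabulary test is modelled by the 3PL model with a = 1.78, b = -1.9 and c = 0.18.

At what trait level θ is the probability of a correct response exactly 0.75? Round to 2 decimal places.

P(θ) = c + (1 − c) · 1 / (1 + exp(−a(θ − b)))
Remove guessing floor: (0.75 − 0.18)/(1 − 0.18) = 0.6951
logit = ln(0.6951/0.3049) = 0.8242
θ = b + logit/(a) = -1.9 + 0.8242/1.7800 = -1.4370

-1.44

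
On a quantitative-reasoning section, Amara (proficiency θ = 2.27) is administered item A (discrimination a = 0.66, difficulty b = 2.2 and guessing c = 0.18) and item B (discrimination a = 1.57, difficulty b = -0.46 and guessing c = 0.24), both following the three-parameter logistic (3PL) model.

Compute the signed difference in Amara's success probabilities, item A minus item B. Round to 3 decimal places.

-0.390

P(θ) = c + (1 − c) · 1 / (1 + exp(−a(θ − b)))
P_A = 0.5995
P_B = 0.9897
P_A − P_B = -0.3902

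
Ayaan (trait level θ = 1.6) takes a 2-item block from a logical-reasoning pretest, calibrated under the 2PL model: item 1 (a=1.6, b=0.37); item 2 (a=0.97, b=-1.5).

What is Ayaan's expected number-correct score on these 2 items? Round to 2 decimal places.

P(θ) = 1 / (1 + exp(−a(θ − b)))
P_1 = 1/(1+e^{-1.9680}) = 0.8774
P_2 = 1/(1+e^{-3.0070}) = 0.9529
E[score] = 0.8774 + 0.9529 = 1.8303

1.83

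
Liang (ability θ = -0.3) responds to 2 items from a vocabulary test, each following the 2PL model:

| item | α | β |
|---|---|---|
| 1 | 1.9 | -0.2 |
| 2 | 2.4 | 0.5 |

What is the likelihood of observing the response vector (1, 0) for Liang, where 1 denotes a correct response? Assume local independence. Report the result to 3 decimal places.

0.395

P(θ) = 1 / (1 + exp(−α(θ − β)))
P_1 = 1/(1+e^{0.1900}) = 0.4526
P_2 = 1/(1+e^{1.9200}) = 0.1279
L = P_1 × (1−P_2) = 0.4526 × 0.8721 = 0.39477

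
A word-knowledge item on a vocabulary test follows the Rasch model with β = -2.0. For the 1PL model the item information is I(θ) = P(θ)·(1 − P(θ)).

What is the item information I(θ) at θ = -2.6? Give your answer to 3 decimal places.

0.229

P = 1/(1+e^{0.6000}) = 0.3543
P(1−P) = 0.3543 × 0.6457 = 0.2288
I = P(1−P) = 0.22878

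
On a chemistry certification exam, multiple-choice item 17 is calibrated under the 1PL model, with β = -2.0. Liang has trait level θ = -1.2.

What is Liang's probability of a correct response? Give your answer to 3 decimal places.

0.690

P(θ) = 1 / (1 + exp(−(θ − β)))
Exponent: (-1.2 − (-2.0)) = 0.8000
1/(1 + e^{-0.8000}) = 0.6900
P = 0.6900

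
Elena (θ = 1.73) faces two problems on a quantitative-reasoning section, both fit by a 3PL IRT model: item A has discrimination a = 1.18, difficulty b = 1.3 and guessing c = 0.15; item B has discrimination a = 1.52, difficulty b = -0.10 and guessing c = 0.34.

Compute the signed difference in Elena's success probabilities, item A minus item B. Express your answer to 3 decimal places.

P(θ) = c + (1 − c) · 1 / (1 + exp(−a(θ − b)))
P_A = 0.6806
P_B = 0.9615
P_A − P_B = -0.2809

-0.281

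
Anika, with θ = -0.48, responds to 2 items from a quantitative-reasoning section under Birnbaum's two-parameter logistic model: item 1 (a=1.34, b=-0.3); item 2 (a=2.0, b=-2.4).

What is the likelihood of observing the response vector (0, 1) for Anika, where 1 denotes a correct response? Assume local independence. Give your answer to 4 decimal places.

P(θ) = 1 / (1 + exp(−a(θ − b)))
P_1 = 1/(1+e^{0.2412}) = 0.4400
P_2 = 1/(1+e^{-3.8400}) = 0.9790
L = (1−P_1) × P_2 = 0.5600 × 0.9790 = 0.54823

0.5482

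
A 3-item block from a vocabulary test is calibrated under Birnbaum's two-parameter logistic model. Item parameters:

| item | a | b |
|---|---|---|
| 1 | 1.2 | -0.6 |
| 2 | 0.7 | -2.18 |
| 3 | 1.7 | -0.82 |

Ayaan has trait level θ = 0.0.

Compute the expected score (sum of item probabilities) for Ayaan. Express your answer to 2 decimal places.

P(θ) = 1 / (1 + exp(−a(θ − b)))
P_1 = 1/(1+e^{-0.7200}) = 0.6726
P_2 = 1/(1+e^{-1.5260}) = 0.8214
P_3 = 1/(1+e^{-1.3940}) = 0.8012
E[score] = 0.6726 + 0.8214 + 0.8012 = 2.2953

2.30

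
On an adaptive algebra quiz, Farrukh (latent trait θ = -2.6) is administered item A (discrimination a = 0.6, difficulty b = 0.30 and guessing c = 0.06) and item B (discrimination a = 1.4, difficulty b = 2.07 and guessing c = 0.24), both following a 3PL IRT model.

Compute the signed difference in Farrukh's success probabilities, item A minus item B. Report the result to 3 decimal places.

-0.041

P(θ) = c + (1 − c) · 1 / (1 + exp(−a(θ − b)))
P_A = 0.2004
P_B = 0.2411
P_A − P_B = -0.0407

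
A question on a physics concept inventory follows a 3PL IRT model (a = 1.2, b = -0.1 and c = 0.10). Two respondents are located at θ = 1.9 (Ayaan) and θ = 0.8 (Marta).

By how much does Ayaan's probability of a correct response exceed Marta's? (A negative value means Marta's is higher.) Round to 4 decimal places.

P(θ) = c + (1 − c) · 1 / (1 + exp(−a(θ − b)))
P(Ayaan) = 0.9251  [exponent 2.4000]
P(Marta) = 0.7718  [exponent 1.0800]
Difference = 0.9251 − 0.7718 = 0.1533

0.1533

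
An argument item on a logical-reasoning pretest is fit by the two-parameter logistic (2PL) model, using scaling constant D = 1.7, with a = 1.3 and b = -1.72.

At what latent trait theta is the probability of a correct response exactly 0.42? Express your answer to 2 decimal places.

-1.87

P(theta) = 1 / (1 + exp(−D·a(theta − b)))
logit = ln(0.4200/0.5800) = -0.3228
theta = b + logit/(1.7·a) = -1.72 + (-0.3228)/2.2100 = -1.8661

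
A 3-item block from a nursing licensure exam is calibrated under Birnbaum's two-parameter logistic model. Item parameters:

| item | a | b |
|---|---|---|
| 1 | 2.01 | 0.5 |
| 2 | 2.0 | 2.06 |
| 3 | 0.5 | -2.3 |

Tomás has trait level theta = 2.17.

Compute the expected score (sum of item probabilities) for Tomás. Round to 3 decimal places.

2.424

P(theta) = 1 / (1 + exp(−a(theta − b)))
P_1 = 1/(1+e^{-3.3567}) = 0.9663
P_2 = 1/(1+e^{-0.2200}) = 0.5548
P_3 = 1/(1+e^{-2.2350}) = 0.9033
E[score] = 0.9663 + 0.5548 + 0.9033 = 2.4245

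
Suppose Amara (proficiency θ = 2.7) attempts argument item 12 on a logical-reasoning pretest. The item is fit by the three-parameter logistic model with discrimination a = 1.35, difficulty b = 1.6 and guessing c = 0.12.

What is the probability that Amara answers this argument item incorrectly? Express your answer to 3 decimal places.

P(θ) = c + (1 − c) · 1 / (1 + exp(−a(θ − b)))
Exponent: 1.35 × (2.7 − 1.6) = 1.4850
1/(1 + e^{-1.4850}) = 0.8153
P = 0.12 + 0.88 × 0.8153 = 0.8375
P(incorrect) = 1 − 0.8375 = 0.1625

0.163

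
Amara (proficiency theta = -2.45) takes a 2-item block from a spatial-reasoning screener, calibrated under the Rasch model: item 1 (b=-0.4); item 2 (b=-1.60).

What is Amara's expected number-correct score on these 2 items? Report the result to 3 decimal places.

P(theta) = 1 / (1 + exp(−(theta − b)))
P_1 = 1/(1+e^{2.0500}) = 0.1141
P_2 = 1/(1+e^{0.8500}) = 0.2994
E[score] = 0.1141 + 0.2994 = 0.4135

0.413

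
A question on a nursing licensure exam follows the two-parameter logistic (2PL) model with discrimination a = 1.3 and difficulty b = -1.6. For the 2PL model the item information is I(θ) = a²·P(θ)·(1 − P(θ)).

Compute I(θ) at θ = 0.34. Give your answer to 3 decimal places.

0.116

P = 1/(1+e^{-2.5220}) = 0.9257
P(1−P) = 0.9257 × 0.0743 = 0.0688
I = a² × P(1−P) = 1.3² × 0.0688 = 0.11628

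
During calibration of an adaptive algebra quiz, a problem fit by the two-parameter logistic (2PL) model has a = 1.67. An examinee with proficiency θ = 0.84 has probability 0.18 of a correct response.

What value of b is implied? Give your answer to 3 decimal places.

P(θ) = 1 / (1 + exp(−a(θ − b)))
logit(0.18) = ln(0.18/0.82) = -1.5163
b = θ − logit/(a) = 0.84 − (-1.5163)/1.6700 = 1.7480

1.748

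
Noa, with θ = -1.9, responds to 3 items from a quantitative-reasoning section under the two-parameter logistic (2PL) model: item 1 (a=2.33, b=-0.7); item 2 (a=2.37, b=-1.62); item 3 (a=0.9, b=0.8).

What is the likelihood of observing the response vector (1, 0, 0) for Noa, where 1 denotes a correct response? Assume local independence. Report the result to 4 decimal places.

P(θ) = 1 / (1 + exp(−a(θ − b)))
P_1 = 1/(1+e^{2.7960}) = 0.0575
P_2 = 1/(1+e^{0.6636}) = 0.3399
P_3 = 1/(1+e^{2.4300}) = 0.0809
L = P_1 × (1−P_2) × (1−P_3) = 0.0575 × 0.6601 × 0.9191 = 0.03491

0.0349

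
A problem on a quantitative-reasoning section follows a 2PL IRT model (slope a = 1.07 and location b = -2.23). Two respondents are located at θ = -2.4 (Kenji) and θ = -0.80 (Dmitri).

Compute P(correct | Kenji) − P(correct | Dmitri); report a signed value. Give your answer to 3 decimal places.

P(θ) = 1 / (1 + exp(−a(θ − b)))
P(Kenji) = 0.4546  [exponent -0.1819]
P(Dmitri) = 0.8220  [exponent 1.5301]
Difference = 0.4546 − 0.8220 = -0.3674

-0.367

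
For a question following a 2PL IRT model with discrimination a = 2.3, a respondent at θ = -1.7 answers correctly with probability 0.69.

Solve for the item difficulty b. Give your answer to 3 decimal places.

P(θ) = 1 / (1 + exp(−a(θ − b)))
logit(0.69) = ln(0.69/0.31) = 0.8001
b = θ − logit/(a) = -1.7 − 0.8001/2.3000 = -2.0479

-2.048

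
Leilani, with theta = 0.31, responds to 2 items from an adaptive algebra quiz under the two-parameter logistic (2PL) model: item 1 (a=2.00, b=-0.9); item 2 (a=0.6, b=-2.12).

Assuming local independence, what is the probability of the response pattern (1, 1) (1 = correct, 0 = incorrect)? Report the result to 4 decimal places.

P(theta) = 1 / (1 + exp(−a(theta − b)))
P_1 = 1/(1+e^{-2.4200}) = 0.9183
P_2 = 1/(1+e^{-1.4580}) = 0.8112
L = P_1 × P_2 = 0.9183 × 0.8112 = 0.74498

0.7450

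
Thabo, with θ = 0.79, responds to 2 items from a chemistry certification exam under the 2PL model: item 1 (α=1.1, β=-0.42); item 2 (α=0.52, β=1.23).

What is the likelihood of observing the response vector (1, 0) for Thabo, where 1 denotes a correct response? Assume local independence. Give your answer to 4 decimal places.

P(θ) = 1 / (1 + exp(−α(θ − β)))
P_1 = 1/(1+e^{-1.3310}) = 0.7910
P_2 = 1/(1+e^{0.2288}) = 0.4430
L = P_1 × (1−P_2) = 0.7910 × 0.5570 = 0.44055

0.4406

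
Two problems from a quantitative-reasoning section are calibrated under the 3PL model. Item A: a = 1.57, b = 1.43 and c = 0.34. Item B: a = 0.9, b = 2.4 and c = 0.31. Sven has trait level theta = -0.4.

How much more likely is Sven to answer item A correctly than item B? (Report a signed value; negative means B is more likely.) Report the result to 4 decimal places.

0.0139

P(theta) = c + (1 − c) · 1 / (1 + exp(−a(theta − b)))
P_A = 0.3753
P_B = 0.3614
P_A − P_B = 0.0139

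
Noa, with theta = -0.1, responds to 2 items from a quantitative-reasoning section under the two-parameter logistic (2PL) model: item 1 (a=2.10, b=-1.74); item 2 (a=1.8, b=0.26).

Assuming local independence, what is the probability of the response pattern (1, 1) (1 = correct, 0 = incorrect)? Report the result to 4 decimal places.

0.3328

P(theta) = 1 / (1 + exp(−a(theta − b)))
P_1 = 1/(1+e^{-3.4440}) = 0.9691
P_2 = 1/(1+e^{0.6480}) = 0.3434
L = P_1 × P_2 = 0.9691 × 0.3434 = 0.33281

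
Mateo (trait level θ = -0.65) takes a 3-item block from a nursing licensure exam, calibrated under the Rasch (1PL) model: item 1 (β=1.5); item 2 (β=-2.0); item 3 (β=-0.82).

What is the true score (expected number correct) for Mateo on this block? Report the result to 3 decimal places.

1.441

P(θ) = 1 / (1 + exp(−(θ − β)))
P_1 = 1/(1+e^{2.1500}) = 0.1043
P_2 = 1/(1+e^{-1.3500}) = 0.7941
P_3 = 1/(1+e^{-0.1700}) = 0.5424
E[score] = 0.1043 + 0.7941 + 0.5424 = 1.4409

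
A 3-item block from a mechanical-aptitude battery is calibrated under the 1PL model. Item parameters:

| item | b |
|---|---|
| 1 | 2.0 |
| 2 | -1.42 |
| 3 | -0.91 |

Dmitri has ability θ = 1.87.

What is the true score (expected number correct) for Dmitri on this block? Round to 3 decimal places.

P(θ) = 1 / (1 + exp(−(θ − b)))
P_1 = 1/(1+e^{0.1300}) = 0.4675
P_2 = 1/(1+e^{-3.2900}) = 0.9641
P_3 = 1/(1+e^{-2.7800}) = 0.9416
E[score] = 0.4675 + 0.9641 + 0.9416 = 2.3732

2.373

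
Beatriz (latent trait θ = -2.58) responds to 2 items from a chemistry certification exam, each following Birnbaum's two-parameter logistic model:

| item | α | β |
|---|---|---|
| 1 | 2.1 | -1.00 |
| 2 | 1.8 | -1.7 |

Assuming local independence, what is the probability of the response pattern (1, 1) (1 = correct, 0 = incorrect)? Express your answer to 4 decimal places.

P(θ) = 1 / (1 + exp(−α(θ − β)))
P_1 = 1/(1+e^{3.3180}) = 0.0350
P_2 = 1/(1+e^{1.5840}) = 0.1702
L = P_1 × P_2 = 0.0350 × 0.1702 = 0.00595

0.0060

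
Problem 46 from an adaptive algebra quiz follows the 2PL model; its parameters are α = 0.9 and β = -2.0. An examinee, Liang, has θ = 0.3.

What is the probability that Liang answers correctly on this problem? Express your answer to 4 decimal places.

0.8880

P(θ) = 1 / (1 + exp(−α(θ − β)))
Exponent: 0.9 × (0.3 − (-2.0)) = 2.0700
1/(1 + e^{-2.0700}) = 0.8880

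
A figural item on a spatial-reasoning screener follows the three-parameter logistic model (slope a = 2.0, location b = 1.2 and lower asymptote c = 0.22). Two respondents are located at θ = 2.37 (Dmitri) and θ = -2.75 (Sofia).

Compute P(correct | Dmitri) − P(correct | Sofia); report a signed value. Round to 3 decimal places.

P(θ) = c + (1 − c) · 1 / (1 + exp(−a(θ − b)))
P(Dmitri) = 0.9315  [exponent 2.3400]
P(Sofia) = 0.2203  [exponent -7.9000]
Difference = 0.9315 − 0.2203 = 0.7112

0.711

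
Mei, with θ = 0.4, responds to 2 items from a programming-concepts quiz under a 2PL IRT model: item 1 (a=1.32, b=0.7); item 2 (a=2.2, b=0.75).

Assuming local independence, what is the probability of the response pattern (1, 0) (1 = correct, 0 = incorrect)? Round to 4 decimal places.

P(θ) = 1 / (1 + exp(−a(θ − b)))
P_1 = 1/(1+e^{0.3960}) = 0.4023
P_2 = 1/(1+e^{0.7700}) = 0.3165
L = P_1 × (1−P_2) = 0.4023 × 0.6835 = 0.27496

0.2750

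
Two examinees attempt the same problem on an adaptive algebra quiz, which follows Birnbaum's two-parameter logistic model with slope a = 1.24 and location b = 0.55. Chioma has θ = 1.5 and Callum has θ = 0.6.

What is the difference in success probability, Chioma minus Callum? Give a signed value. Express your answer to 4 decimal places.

P(θ) = 1 / (1 + exp(−a(θ − b)))
P(Chioma) = 0.7646  [exponent 1.1780]
P(Callum) = 0.5155  [exponent 0.0620]
Difference = 0.7646 − 0.5155 = 0.2491

0.2491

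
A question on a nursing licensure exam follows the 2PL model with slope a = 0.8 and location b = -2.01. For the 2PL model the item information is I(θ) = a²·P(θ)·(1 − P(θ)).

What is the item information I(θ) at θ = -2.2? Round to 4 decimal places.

0.1591

P = 1/(1+e^{0.1520}) = 0.4621
P(1−P) = 0.4621 × 0.5379 = 0.2486
I = a² × P(1−P) = 0.8² × 0.2486 = 0.15908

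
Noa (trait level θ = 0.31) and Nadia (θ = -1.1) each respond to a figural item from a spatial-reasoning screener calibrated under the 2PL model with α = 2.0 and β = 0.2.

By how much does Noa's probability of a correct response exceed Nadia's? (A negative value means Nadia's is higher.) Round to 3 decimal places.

0.486

P(θ) = 1 / (1 + exp(−α(θ − β)))
P(Noa) = 0.5548  [exponent 0.2200]
P(Nadia) = 0.0691  [exponent -2.6000]
Difference = 0.5548 − 0.0691 = 0.4856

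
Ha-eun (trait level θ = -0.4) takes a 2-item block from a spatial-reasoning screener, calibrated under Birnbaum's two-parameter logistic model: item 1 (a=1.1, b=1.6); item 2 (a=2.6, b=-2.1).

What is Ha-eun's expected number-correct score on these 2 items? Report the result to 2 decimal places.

P(θ) = 1 / (1 + exp(−a(θ − b)))
P_1 = 1/(1+e^{2.2000}) = 0.0998
P_2 = 1/(1+e^{-4.4200}) = 0.9881
E[score] = 0.0998 + 0.9881 = 1.0879

1.09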